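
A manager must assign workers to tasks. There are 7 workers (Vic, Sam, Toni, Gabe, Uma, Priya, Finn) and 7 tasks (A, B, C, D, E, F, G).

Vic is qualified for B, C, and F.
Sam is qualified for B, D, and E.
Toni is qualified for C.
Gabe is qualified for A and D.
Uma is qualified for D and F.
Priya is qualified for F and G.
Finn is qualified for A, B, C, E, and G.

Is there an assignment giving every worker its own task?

Yes

One maximum matching: Vic-B, Sam-E, Toni-C, Gabe-A, Uma-D, Priya-F, Finn-G.
All 7 workers are covered.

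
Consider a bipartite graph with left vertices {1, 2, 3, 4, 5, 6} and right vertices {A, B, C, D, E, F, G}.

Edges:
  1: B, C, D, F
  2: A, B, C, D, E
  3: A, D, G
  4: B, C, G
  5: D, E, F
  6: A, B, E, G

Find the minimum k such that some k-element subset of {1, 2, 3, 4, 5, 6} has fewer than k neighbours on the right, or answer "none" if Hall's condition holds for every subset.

A matching saturating every left vertex exists, for instance 1→F, 2→A, 3→G, 4→C, 5→E, 6→B.
By Hall's marriage theorem, this means |N(S)| ≥ |S| for every subset S, so no violating subset exists.

none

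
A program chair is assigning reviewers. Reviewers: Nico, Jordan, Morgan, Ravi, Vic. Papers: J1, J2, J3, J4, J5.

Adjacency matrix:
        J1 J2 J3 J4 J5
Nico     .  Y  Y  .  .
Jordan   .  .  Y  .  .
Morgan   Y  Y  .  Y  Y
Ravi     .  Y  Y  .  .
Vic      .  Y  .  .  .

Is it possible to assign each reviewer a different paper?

No

The set {Nico, Jordan, Ravi, Vic} has only 2 neighbours ({J2, J3}), so by Hall's theorem at most 3 of the 5 reviewers can be matched.
Hence no matching covers every reviewer.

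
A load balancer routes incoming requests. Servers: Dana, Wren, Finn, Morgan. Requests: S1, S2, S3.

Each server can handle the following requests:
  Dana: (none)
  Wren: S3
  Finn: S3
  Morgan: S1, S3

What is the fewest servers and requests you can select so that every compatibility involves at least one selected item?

The 2 edges Wren–S3, Morgan–S1 form a matching, so any vertex cover needs at least 2 vertices (one per matched edge).
Conversely {Morgan, S3} meets every edge and has exactly 2 vertices, so 2 is optimal.

2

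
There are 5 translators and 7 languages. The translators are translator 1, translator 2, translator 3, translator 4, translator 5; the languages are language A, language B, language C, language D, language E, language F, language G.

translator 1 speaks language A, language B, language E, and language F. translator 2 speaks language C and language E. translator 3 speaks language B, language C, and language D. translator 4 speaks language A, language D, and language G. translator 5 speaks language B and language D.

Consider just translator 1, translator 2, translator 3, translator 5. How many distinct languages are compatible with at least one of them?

The union of neighbours of {translator 1, translator 2, translator 3, translator 5} is {language A, language B, language C, language D, language E, language F}, which has 6 elements.
Since |N(S)| = 6 ≥ |S| = 4, Hall's condition holds for this subset.

6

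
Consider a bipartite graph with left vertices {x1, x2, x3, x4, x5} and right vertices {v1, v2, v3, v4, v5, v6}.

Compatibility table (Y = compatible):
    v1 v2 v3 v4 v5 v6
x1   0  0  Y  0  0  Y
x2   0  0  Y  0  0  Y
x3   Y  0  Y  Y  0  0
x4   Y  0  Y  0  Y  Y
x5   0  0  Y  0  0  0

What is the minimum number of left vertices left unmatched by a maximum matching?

One maximum matching: x1-v3, x2-v6, x3-v4, x4-v1.
The set {x1, x2, x5} has only 2 neighbours ({v3, v6}), so by Hall's theorem at most 4 of the 5 left vertices can be matched.
That matches 4 of the 5, leaving 1 unmatched; no matching can do better.

1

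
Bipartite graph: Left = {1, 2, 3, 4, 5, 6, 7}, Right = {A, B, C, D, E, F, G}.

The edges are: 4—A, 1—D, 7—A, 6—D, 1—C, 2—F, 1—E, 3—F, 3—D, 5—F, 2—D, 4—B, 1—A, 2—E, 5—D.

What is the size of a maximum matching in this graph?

One maximum matching: 1→C, 2→E, 3→D, 4→B, 5→F, 7→A.
The set {3, 5, 6} has only 2 neighbours ({D, F}), so by Hall's theorem at most 6 of the 7 left vertices can be matched.

6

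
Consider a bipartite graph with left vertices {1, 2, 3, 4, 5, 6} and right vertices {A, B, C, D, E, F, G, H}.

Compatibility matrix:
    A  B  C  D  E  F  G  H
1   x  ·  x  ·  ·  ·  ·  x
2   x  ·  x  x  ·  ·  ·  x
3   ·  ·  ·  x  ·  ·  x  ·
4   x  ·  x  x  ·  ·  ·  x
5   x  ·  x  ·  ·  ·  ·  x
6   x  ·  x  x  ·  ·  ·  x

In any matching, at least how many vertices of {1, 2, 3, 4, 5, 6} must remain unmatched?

1

One maximum matching: 1→A, 2→H, 3→G, 4→D, 5→C.
The set {1, 2, 4, 5, 6} has only 4 neighbours ({A, C, D, H}), so by Hall's theorem at most 5 of the 6 left vertices can be matched.
That matches 5 of the 6, leaving 1 unmatched; no matching can do better.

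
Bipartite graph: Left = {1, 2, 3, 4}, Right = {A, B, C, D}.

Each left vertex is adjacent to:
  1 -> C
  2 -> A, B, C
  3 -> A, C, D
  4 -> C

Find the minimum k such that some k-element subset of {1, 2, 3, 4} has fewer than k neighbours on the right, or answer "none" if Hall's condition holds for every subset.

2

Take S = {1, 4}. Its neighbourhood is {C}, so |N(S)| = 1 < |S| = 2.
No single vertex violates Hall's condition since each has at least one neighbour, so 2 is the minimum.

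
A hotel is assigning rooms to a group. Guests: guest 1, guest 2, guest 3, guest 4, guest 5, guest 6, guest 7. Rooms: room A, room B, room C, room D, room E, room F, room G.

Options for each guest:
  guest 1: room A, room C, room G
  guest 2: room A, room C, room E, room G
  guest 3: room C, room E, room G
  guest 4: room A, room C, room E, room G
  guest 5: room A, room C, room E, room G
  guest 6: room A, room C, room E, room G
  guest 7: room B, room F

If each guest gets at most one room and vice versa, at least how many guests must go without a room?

A valid assignment of size 5: guest 1→room A, guest 2→room C, guest 3→room E, guest 4→room G, guest 7→room F.
The set {guest 1, guest 2, guest 3, guest 4, guest 5, guest 6} has only 4 neighbours ({room A, room C, room E, room G}), so by Hall's theorem at most 5 of the 7 guests can be matched.
That matches 5 of the 7, leaving 2 unmatched; no matching can do better.

2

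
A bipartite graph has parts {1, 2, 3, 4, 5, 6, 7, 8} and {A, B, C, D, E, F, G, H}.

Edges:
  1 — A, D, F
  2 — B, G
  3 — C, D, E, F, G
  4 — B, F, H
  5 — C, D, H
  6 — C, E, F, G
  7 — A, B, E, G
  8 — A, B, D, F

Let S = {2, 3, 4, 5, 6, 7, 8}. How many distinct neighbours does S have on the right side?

8

The union of neighbours of {2, 3, 4, 5, 6, 7, 8} is {A, B, C, D, E, F, G, H}, which has 8 elements.
Since |N(S)| = 8 ≥ |S| = 7, Hall's condition holds for this subset.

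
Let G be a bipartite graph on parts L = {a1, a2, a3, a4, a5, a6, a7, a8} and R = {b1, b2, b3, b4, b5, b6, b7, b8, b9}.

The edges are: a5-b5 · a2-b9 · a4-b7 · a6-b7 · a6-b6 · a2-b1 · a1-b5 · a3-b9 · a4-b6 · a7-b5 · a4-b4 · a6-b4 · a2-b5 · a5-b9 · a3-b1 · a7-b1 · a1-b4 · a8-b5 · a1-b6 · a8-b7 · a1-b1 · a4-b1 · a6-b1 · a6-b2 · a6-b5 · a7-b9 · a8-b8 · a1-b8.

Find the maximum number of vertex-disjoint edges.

7

For example, pair a1→b4, a2→b9, a3→b1, a4→b6, a5→b5, a6→b7, a8→b8.
The set {a2, a3, a5, a7} has only 3 neighbours ({b1, b5, b9}), so by Hall's theorem at most 7 of the 8 left vertices can be matched.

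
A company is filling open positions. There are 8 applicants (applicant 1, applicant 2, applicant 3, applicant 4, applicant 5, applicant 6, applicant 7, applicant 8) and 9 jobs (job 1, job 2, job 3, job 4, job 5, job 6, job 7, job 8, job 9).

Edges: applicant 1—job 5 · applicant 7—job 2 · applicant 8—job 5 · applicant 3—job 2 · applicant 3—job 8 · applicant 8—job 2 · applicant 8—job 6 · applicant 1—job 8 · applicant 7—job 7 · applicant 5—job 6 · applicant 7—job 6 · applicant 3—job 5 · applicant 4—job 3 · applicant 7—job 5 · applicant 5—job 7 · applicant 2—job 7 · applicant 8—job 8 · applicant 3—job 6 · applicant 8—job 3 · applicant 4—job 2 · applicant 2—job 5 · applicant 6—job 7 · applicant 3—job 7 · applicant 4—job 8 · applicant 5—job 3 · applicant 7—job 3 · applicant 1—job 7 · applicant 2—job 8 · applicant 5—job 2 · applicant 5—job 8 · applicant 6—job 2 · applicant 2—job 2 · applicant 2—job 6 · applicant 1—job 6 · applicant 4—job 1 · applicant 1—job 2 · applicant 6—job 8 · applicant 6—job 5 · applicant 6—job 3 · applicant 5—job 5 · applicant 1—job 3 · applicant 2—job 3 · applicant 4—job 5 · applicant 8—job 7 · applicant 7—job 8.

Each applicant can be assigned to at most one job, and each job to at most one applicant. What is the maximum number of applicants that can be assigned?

7

A valid assignment of size 7: applicant 1–job 3, applicant 2–job 6, applicant 3–job 2, applicant 4–job 1, applicant 5–job 8, applicant 6–job 7, applicant 7–job 5.
The set {applicant 1, applicant 2, applicant 3, applicant 5, applicant 6, applicant 7, applicant 8} has only 6 neighbours ({job 2, job 3, job 5, job 6, job 7, job 8}), so by Hall's theorem at most 7 of the 8 applicants can be matched.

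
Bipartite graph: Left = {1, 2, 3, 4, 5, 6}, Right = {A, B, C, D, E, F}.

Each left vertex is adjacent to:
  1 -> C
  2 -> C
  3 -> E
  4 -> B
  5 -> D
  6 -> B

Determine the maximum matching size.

4

A valid assignment of size 4: 1–C, 3–E, 4–B, 5–D.
The set {1, 2, 4, 6} has only 2 neighbours ({B, C}), so by Hall's theorem at most 4 of the 6 left vertices can be matched.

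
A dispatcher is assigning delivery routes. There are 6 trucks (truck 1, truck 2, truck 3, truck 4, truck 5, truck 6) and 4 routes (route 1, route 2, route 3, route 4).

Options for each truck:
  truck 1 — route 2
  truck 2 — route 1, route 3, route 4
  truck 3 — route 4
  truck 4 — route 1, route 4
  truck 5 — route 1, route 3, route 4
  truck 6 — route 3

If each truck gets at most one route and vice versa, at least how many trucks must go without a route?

2

A valid assignment of size 4: truck 1→route 2, truck 2→route 3, truck 3→route 4, truck 4→route 1.
The set {truck 2, truck 3, truck 4, truck 5, truck 6} has only 3 neighbours ({route 1, route 3, route 4}), so by Hall's theorem at most 4 of the 6 trucks can be matched.
That matches 4 of the 6, leaving 2 unmatched; no matching can do better.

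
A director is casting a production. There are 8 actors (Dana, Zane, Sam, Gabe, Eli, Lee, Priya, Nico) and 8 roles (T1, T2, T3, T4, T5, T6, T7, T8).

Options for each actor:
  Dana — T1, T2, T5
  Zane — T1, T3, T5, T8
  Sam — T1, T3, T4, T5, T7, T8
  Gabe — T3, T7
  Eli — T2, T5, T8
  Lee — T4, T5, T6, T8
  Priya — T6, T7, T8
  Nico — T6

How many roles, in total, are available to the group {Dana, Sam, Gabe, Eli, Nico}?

The union of neighbours of {Dana, Sam, Gabe, Eli, Nico} is {T1, T2, T3, T4, T5, T6, T7, T8}, which has 8 elements.
Since |N(S)| = 8 ≥ |S| = 5, Hall's condition holds for this subset.

8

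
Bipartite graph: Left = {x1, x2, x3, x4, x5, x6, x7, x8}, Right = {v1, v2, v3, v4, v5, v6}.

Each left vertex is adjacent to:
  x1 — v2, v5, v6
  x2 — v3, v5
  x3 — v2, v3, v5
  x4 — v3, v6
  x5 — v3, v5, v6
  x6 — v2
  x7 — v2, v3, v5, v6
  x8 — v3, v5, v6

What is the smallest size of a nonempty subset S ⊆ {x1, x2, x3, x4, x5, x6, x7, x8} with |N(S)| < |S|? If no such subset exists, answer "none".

4

Take S = {x2, x4, x5, x8}. Its neighbourhood is {v3, v5, v6}, so |N(S)| = 3 < |S| = 4.
Every subset of size less than 4 has at least as many neighbours as members, so 4 is the minimum.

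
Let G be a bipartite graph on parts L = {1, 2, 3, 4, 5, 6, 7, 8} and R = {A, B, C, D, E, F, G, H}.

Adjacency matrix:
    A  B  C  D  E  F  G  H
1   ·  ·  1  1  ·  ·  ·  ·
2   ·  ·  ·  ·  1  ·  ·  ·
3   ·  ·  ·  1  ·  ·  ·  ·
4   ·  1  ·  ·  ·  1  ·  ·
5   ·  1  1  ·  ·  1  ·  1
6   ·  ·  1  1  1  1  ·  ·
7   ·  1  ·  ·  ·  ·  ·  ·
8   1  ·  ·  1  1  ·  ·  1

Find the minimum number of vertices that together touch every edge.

The 7 edges 1–C, 2–E, 3–D, 4–B, 5–H, 6–F, 8–A form a matching, so any vertex cover needs at least 7 vertices (one per matched edge).
Conversely {5, 8, B, C, D, E, F} meets every edge and has exactly 7 vertices, so 7 is optimal.

7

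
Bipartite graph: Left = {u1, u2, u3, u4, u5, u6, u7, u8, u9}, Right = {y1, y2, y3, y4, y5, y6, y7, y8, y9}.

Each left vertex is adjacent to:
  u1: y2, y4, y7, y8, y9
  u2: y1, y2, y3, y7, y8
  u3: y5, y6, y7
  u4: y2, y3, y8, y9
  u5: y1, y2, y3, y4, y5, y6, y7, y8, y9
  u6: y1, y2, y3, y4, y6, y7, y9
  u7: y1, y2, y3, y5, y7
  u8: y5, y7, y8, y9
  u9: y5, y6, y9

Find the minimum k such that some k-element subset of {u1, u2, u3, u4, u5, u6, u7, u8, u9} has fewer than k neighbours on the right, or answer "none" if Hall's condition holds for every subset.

A matching saturating every left vertex exists, for instance u1→y4, u2→y3, u3→y5, u4→y8, u5→y7, u6→y1, u7→y2, u8→y9, u9→y6.
By Hall's marriage theorem, this means |N(S)| ≥ |S| for every subset S, so no violating subset exists.

none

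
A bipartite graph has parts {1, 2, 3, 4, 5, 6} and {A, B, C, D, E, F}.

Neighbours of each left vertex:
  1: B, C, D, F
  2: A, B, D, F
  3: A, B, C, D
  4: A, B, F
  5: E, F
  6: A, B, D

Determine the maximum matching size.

A valid assignment of size 6: 1–C, 2–A, 3–D, 4–F, 5–E, 6–B.
This saturates every left vertex, so 6 is the maximum.

6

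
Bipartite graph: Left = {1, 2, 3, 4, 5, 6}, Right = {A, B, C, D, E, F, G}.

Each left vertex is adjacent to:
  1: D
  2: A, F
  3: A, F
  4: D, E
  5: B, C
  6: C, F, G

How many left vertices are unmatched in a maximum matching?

0

For example, pair 1-D, 2-A, 3-F, 4-E, 5-B, 6-C.
All 6 left vertices are matched, so no larger matching exists.
That matches 6 of the 6, leaving 0 unmatched; no matching can do better.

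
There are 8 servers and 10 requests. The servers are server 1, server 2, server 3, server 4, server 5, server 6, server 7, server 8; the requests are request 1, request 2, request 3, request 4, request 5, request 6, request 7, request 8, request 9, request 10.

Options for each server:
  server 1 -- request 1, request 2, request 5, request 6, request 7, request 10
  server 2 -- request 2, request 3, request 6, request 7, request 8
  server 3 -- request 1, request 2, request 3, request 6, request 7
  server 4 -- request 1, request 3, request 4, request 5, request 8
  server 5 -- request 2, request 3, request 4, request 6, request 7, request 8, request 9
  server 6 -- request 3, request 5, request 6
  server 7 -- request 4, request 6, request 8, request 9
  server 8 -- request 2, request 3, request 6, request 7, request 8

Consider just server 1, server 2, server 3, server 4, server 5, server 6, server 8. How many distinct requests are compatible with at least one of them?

The union of neighbours of {server 1, server 2, server 3, server 4, server 5, server 6, server 8} is {request 1, request 2, request 3, request 4, request 5, request 6, request 7, request 8, request 9, request 10}, which has 10 elements.
Since |N(S)| = 10 ≥ |S| = 7, Hall's condition holds for this subset.

10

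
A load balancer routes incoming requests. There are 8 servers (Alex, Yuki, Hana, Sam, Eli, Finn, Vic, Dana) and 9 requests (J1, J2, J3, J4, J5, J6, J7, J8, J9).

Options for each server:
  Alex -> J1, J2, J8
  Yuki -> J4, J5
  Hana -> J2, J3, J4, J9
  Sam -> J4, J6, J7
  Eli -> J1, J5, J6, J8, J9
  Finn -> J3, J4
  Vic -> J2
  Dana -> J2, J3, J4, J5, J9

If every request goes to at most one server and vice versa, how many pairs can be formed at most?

8

For example, pair Alex→J8, Yuki→J5, Hana→J4, Sam→J7, Eli→J6, Finn→J3, Vic→J2, Dana→J9.
This saturates every server, so 8 is the maximum.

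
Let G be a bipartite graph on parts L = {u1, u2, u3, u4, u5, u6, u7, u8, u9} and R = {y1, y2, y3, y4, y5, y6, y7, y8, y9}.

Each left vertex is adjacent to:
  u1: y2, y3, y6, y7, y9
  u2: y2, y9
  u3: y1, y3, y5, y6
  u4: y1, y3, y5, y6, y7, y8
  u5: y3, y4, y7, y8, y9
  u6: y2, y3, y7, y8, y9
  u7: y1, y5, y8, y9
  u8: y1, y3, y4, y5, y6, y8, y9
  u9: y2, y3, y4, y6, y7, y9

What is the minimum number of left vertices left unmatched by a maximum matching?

0

A valid assignment of size 9: u1→y6, u2→y2, u3→y1, u4→y8, u5→y4, u6→y9, u7→y5, u8→y3, u9→y7.
This saturates every left vertex, so 9 is the maximum.
That matches 9 of the 9, leaving 0 unmatched; no matching can do better.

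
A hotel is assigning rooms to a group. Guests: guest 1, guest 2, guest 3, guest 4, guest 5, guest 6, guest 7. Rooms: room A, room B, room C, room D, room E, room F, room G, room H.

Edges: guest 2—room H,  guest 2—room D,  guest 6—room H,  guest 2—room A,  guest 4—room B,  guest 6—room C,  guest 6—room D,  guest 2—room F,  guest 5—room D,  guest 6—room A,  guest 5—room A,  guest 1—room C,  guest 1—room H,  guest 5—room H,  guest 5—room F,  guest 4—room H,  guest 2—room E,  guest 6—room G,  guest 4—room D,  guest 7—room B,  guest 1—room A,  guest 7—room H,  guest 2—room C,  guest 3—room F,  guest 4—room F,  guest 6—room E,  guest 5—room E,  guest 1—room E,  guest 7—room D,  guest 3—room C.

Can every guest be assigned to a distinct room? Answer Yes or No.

Yes

One maximum matching: guest 1→room E, guest 2→room D, guest 3→room C, guest 4→room F, guest 5→room A, guest 6→room G, guest 7→room H.
All 7 guests are covered.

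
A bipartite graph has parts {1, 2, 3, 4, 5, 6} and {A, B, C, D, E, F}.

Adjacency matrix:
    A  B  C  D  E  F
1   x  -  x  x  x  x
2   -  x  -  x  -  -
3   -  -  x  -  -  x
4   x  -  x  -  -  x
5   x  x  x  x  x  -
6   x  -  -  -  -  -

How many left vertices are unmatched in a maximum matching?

One maximum matching: 1–D, 2–B, 3–C, 4–F, 5–E, 6–A.
This saturates every left vertex, so 6 is the maximum.
That matches 6 of the 6, leaving 0 unmatched; no matching can do better.

0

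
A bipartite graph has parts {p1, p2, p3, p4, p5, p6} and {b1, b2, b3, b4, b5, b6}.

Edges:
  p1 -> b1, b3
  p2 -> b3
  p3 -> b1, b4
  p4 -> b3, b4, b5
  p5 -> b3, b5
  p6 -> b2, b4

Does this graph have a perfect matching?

No

The set {p1, p2, p3, p4, p5} has only 4 neighbours ({b1, b3, b4, b5}), so by Hall's theorem at most 5 of the 6 left vertices can be matched.
Hence no matching covers every left vertex.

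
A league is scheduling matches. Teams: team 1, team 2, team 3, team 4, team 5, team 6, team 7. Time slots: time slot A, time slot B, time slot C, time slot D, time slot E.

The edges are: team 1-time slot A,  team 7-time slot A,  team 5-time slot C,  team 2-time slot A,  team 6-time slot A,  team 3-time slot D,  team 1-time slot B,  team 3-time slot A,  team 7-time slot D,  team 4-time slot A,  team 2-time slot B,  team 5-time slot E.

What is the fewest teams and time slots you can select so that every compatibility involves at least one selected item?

{team 5, time slot A, time slot B, time slot D} is a vertex cover of size 4: every edge has an endpoint in this set.
No smaller cover exists because team 1–time slot A, team 2–time slot B, team 3–time slot D, team 5–time slot C is a matching of size 4, and a cover must include an endpoint of each of these disjoint edges (König's theorem).

4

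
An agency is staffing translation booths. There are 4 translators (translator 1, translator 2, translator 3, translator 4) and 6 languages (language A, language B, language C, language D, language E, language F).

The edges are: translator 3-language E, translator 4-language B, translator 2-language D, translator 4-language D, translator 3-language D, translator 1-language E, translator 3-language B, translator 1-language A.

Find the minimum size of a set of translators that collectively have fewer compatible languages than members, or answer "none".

none

A matching saturating every translator exists, for instance translator 1→language A, translator 2→language D, translator 3→language E, translator 4→language B.
By Hall's marriage theorem, this means |N(S)| ≥ |S| for every subset S, so no violating subset exists.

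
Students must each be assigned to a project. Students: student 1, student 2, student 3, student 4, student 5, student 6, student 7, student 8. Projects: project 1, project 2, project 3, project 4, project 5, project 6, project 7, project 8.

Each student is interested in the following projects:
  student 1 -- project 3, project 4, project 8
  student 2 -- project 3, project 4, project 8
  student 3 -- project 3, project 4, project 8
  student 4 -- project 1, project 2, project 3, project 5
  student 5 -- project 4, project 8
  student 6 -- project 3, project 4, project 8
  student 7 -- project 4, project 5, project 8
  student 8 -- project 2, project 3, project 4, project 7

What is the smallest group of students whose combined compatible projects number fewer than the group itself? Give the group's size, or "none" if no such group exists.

4

Take S = {student 1, student 2, student 3, student 5}. Its neighbourhood is {project 3, project 4, project 8}, so |N(S)| = 3 < |S| = 4.
Every subset of size less than 4 has at least as many neighbours as members, so 4 is the minimum.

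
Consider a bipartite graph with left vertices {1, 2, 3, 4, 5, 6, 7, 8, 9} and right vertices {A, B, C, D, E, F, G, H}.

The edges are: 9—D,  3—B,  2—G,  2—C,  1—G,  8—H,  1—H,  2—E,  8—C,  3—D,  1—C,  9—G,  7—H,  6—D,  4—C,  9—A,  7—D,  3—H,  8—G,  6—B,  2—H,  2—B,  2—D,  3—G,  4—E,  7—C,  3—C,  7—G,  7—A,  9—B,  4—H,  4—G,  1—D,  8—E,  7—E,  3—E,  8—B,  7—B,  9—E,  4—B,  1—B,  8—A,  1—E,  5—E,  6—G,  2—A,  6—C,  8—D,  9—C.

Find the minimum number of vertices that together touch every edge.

7

The 7 edges 1–H, 2–A, 3–B, 4–C, 5–E, 6–D, 7–G form a matching, so any vertex cover needs at least 7 vertices (one per matched edge).
Conversely {A, B, C, D, E, G, H} meets every edge and has exactly 7 vertices, so 7 is optimal.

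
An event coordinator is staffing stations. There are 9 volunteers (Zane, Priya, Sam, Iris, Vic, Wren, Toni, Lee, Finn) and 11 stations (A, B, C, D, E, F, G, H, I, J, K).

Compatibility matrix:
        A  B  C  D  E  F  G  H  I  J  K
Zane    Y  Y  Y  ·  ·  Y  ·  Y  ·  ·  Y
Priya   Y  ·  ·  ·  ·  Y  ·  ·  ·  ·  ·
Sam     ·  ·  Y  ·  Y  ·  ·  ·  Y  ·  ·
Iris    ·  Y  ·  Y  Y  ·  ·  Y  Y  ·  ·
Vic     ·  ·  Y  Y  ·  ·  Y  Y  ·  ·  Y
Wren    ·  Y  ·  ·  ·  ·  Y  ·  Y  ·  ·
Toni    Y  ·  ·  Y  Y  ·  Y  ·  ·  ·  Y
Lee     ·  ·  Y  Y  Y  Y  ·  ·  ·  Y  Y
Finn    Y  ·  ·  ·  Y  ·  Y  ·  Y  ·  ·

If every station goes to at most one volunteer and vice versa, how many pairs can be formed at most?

9

A valid assignment of size 9: Zane–A, Priya–F, Sam–C, Iris–E, Vic–K, Wren–B, Toni–G, Lee–J, Finn–I.
This saturates every volunteer, so 9 is the maximum.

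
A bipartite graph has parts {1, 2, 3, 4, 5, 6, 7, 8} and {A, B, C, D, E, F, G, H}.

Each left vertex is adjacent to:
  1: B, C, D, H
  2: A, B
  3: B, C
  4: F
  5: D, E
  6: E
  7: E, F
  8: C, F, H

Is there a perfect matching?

No

The set {4, 6, 7} has only 2 neighbours ({E, F}), so by Hall's theorem at most 7 of the 8 left vertices can be matched.
Hence no matching covers every left vertex.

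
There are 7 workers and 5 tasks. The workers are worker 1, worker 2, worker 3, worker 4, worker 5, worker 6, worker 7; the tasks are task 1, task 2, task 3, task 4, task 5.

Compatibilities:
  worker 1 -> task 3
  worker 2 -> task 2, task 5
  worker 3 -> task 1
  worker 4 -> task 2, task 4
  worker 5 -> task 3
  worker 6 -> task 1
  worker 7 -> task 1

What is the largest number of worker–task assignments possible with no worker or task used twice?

One maximum matching: worker 1-task 3, worker 2-task 5, worker 3-task 1, worker 4-task 2.
The set {worker 1, worker 3, worker 5, worker 6, worker 7} has only 2 neighbours ({task 1, task 3}), so by Hall's theorem at most 4 of the 7 workers can be matched.

4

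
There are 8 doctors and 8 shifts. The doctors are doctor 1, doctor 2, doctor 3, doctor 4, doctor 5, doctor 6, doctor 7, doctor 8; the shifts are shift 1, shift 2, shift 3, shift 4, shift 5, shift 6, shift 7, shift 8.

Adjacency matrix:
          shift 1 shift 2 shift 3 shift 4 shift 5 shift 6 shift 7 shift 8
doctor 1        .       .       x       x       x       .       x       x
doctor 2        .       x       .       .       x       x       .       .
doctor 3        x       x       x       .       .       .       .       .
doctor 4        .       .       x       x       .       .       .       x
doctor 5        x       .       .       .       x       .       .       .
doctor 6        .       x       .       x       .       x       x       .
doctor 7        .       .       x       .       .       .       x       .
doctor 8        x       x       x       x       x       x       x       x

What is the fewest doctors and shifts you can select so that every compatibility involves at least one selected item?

The 8 edges doctor 1–shift 8, doctor 2–shift 6, doctor 3–shift 2, doctor 4–shift 3, doctor 5–shift 1, doctor 6–shift 4, doctor 7–shift 7, doctor 8–shift 5 form a matching, so any vertex cover needs at least 8 vertices (one per matched edge).
Conversely {doctor 1, doctor 2, doctor 3, doctor 4, doctor 5, doctor 6, doctor 7, doctor 8} meets every edge and has exactly 8 vertices, so 8 is optimal.

8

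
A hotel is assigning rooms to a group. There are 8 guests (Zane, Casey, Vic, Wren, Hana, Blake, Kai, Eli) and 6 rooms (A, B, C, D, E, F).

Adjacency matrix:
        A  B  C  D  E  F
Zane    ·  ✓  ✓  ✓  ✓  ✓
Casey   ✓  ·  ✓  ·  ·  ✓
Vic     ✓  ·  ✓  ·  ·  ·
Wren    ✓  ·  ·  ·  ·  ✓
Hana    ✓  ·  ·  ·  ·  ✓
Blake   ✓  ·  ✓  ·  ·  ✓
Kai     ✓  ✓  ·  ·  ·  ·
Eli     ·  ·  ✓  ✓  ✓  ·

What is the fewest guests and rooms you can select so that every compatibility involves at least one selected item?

6

{Zane, Kai, Eli, A, C, F} is a vertex cover of size 6: every edge has an endpoint in this set.
No smaller cover exists because Zane–D, Casey–C, Vic–A, Wren–F, Kai–B, Eli–E is a matching of size 6, and a cover must include an endpoint of each of these disjoint edges (König's theorem).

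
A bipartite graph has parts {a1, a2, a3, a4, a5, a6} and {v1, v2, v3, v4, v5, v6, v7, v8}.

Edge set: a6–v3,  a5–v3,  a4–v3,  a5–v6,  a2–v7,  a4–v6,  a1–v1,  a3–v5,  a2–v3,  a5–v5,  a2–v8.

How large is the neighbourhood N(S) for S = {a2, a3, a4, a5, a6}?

5

The union of neighbours of {a2, a3, a4, a5, a6} is {v3, v5, v6, v7, v8}, which has 5 elements.
Since |N(S)| = 5 ≥ |S| = 5, Hall's condition holds for this subset.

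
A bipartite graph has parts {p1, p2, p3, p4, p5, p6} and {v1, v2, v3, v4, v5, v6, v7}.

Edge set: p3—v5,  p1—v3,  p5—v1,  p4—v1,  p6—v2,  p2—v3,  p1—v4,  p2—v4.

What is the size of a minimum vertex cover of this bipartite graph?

5

The 5 edges p1–v3, p2–v4, p3–v5, p4–v1, p6–v2 form a matching, so any vertex cover needs at least 5 vertices (one per matched edge).
Conversely {p1, p2, p3, p6, v1} meets every edge and has exactly 5 vertices, so 5 is optimal.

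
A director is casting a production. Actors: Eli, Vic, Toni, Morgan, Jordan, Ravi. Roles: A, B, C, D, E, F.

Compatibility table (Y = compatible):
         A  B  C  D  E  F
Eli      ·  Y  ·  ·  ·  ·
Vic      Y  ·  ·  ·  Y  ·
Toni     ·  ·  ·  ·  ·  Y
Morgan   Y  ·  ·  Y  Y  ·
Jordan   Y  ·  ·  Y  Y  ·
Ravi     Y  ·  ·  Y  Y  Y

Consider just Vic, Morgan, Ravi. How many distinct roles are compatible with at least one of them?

4

The union of neighbours of {Vic, Morgan, Ravi} is {A, D, E, F}, which has 4 elements.
Since |N(S)| = 4 ≥ |S| = 3, Hall's condition holds for this subset.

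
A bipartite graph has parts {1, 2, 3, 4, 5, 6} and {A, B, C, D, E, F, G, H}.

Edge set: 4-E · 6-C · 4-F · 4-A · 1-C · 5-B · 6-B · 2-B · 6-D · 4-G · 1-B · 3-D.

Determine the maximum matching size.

4

One maximum matching: 1-C, 2-B, 3-D, 4-E.
The set {1, 2, 3, 5, 6} has only 3 neighbours ({B, C, D}), so by Hall's theorem at most 4 of the 6 left vertices can be matched.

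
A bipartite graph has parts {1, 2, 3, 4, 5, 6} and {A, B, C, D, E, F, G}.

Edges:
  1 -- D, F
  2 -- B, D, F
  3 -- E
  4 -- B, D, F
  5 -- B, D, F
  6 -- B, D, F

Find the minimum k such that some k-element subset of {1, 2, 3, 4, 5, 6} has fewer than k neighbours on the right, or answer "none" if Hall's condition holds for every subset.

4

Take S = {1, 2, 4, 5}. Its neighbourhood is {B, D, F}, so |N(S)| = 3 < |S| = 4.
Every subset of size less than 4 has at least as many neighbours as members, so 4 is the minimum.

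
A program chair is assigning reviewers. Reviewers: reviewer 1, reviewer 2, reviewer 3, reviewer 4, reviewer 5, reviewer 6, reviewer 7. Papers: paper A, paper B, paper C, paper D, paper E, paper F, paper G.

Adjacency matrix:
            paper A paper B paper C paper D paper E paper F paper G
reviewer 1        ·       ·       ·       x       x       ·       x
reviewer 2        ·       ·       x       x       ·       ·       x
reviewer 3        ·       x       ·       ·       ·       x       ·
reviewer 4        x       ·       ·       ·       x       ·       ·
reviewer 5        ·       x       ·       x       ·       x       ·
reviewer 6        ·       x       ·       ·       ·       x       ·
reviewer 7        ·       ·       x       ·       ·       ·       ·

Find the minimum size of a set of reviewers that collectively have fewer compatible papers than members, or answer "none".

A matching saturating every reviewer exists, for instance reviewer 1→paper E, reviewer 2→paper G, reviewer 3→paper F, reviewer 4→paper A, reviewer 5→paper D, reviewer 6→paper B, reviewer 7→paper C.
By Hall's marriage theorem, this means |N(S)| ≥ |S| for every subset S, so no violating subset exists.

none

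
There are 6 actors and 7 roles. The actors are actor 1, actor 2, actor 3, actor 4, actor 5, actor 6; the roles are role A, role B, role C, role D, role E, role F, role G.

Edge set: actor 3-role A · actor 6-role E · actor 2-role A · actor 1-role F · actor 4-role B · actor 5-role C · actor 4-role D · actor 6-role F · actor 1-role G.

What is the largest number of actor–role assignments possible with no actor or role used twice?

5

One maximum matching: actor 1-role G, actor 2-role A, actor 4-role D, actor 5-role C, actor 6-role F.
The set {actor 2, actor 3} has only 1 neighbour ({role A}), so by Hall's theorem at most 5 of the 6 actors can be matched.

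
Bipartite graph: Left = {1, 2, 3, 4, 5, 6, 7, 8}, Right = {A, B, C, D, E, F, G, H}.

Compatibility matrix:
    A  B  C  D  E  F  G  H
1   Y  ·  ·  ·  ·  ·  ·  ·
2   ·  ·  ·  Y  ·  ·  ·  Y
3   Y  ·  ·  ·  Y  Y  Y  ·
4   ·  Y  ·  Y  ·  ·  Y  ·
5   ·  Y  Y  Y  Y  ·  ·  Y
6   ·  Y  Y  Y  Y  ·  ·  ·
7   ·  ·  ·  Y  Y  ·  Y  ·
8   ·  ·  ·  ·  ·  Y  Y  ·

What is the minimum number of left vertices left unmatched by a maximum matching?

0

A valid assignment of size 8: 1–A, 2–D, 3–G, 4–B, 5–H, 6–C, 7–E, 8–F.
This saturates every left vertex, so 8 is the maximum.
That matches 8 of the 8, leaving 0 unmatched; no matching can do better.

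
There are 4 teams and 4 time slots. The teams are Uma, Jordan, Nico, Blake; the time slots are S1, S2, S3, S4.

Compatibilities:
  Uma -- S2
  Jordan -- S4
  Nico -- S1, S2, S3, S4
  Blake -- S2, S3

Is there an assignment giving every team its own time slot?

Yes

For example, pair Uma–S2, Jordan–S4, Nico–S1, Blake–S3.
Every team is matched, so this is a perfect matching.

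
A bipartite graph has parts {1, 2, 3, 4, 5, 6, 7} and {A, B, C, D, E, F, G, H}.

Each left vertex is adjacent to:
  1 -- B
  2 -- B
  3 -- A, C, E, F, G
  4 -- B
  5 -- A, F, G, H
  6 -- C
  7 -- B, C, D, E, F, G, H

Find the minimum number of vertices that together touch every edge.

5

The 5 edges 1–B, 3–A, 5–F, 6–C, 7–G form a matching, so any vertex cover needs at least 5 vertices (one per matched edge).
Conversely {3, 5, 6, 7, B} meets every edge and has exactly 5 vertices, so 5 is optimal.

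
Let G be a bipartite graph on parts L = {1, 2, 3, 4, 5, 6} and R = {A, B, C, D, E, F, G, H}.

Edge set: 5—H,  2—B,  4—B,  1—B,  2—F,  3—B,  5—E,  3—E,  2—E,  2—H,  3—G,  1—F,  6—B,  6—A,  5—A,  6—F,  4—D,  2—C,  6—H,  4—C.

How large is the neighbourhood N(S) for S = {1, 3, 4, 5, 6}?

8

The union of neighbours of {1, 3, 4, 5, 6} is {A, B, C, D, E, F, G, H}, which has 8 elements.
Since |N(S)| = 8 ≥ |S| = 5, Hall's condition holds for this subset.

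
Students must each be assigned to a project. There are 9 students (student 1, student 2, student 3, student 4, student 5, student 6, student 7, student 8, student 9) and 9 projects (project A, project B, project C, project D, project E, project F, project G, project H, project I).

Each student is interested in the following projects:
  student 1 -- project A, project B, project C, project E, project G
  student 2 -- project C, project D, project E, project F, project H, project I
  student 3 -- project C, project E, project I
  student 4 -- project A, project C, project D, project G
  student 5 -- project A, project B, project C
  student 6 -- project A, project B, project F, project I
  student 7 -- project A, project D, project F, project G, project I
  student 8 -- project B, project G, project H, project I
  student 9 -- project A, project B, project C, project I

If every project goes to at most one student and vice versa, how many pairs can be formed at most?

9

A valid assignment of size 9: student 1→project C, student 2→project H, student 3→project E, student 4→project D, student 5→project A, student 6→project B, student 7→project F, student 8→project G, student 9→project I.
All 9 students are matched, so no larger matching exists.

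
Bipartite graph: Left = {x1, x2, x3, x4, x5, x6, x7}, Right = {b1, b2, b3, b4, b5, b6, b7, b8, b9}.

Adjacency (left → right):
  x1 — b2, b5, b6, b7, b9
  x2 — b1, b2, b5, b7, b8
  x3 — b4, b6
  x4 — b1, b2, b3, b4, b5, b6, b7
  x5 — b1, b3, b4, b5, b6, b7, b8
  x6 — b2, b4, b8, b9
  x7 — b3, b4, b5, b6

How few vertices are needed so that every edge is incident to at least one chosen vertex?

The 7 edges x1–b6, x2–b5, x3–b4, x4–b1, x5–b7, x6–b8, x7–b3 form a matching, so any vertex cover needs at least 7 vertices (one per matched edge).
Conversely {x1, x2, x3, x4, x5, x6, x7} meets every edge and has exactly 7 vertices, so 7 is optimal.

7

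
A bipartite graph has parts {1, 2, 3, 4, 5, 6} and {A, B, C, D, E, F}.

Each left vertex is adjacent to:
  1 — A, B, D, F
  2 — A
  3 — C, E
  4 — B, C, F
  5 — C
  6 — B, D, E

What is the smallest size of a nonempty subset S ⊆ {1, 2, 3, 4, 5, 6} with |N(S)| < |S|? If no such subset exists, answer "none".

A matching saturating every left vertex exists, for instance 1→D, 2→A, 3→E, 4→F, 5→C, 6→B.
By Hall's marriage theorem, this means |N(S)| ≥ |S| for every subset S, so no violating subset exists.

none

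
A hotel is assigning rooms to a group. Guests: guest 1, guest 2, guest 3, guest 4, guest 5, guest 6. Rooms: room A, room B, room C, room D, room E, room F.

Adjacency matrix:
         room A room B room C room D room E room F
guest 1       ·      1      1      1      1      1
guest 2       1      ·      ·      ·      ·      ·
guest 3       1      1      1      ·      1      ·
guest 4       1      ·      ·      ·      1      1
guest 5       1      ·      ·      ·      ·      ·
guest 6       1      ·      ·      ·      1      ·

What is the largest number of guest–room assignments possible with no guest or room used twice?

5

One maximum matching: guest 1-room D, guest 2-room A, guest 3-room B, guest 4-room F, guest 6-room E.
The set {guest 2, guest 5} has only 1 neighbour ({room A}), so by Hall's theorem at most 5 of the 6 guests can be matched.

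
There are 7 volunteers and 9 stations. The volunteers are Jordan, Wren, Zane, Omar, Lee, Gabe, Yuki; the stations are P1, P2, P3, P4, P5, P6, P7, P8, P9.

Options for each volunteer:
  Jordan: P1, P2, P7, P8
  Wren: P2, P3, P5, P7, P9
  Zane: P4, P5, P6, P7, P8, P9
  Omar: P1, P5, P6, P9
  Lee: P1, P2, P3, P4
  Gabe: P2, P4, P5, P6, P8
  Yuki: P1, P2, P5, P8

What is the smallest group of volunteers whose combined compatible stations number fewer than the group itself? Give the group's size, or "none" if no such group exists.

A matching saturating every volunteer exists, for instance Jordan→P7, Wren→P3, Zane→P8, Omar→P9, Lee→P4, Gabe→P2, Yuki→P1.
By Hall's marriage theorem, this means |N(S)| ≥ |S| for every subset S, so no violating subset exists.

none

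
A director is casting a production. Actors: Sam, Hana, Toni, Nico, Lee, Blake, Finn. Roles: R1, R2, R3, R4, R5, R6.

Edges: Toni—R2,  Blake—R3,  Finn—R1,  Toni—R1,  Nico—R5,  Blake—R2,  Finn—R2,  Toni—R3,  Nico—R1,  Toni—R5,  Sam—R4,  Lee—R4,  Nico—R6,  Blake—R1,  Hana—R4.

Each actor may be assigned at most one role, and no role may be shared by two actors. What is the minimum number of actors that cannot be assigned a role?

For example, pair Sam–R4, Toni–R5, Nico–R6, Blake–R3, Finn–R2.
The set {Sam, Hana, Lee} has only 1 neighbour ({R4}), so by Hall's theorem at most 5 of the 7 actors can be matched.
That matches 5 of the 7, leaving 2 unmatched; no matching can do better.

2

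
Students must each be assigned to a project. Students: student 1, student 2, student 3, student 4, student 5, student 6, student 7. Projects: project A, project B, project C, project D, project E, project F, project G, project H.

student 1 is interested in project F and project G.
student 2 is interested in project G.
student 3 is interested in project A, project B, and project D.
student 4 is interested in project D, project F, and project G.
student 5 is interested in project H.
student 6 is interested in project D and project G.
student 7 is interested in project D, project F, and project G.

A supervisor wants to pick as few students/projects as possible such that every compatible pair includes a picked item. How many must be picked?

A maximum matching has 5 edges (e.g. student 1–project F, student 2–project G, student 3–project A, student 4–project D, student 5–project H).
By König's theorem the minimum vertex cover has the same size. One such cover is {student 3, student 5, project D, project F, project G}.

5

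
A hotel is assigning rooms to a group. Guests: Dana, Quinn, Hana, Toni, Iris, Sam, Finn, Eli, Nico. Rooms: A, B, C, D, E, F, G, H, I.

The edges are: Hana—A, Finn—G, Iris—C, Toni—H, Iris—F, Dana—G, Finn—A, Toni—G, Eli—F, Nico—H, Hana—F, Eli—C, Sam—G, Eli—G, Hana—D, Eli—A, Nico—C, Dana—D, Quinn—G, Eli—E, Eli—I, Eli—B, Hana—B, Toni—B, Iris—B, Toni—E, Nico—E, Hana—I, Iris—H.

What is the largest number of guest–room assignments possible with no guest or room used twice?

A valid assignment of size 8: Dana→D, Quinn→G, Hana→F, Toni→H, Iris→C, Finn→A, Eli→B, Nico→E.
The set {Quinn, Sam} has only 1 neighbour ({G}), so by Hall's theorem at most 8 of the 9 guests can be matched.

8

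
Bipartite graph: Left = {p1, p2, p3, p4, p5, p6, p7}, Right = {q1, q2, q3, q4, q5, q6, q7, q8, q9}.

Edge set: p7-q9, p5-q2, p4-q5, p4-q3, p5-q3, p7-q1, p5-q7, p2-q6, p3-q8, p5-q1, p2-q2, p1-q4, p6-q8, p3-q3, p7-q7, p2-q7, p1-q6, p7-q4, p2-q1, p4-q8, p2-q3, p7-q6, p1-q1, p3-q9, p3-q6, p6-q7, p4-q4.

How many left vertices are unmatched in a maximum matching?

For example, pair p1→q4, p2→q6, p3→q8, p4→q5, p5→q2, p6→q7, p7→q9.
All 7 left vertices are matched, so no larger matching exists.
That matches 7 of the 7, leaving 0 unmatched; no matching can do better.

0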